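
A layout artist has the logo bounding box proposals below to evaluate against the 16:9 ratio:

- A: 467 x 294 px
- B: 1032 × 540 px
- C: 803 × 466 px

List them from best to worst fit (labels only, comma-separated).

A: 467/294 ≈ 1.588 → |1.588 − 1.778| = 0.190
B: 1032/540 ≈ 1.911 → |1.911 − 1.778| = 0.133
C: 803/466 ≈ 1.723 → |1.723 − 1.778| = 0.055

C, B, A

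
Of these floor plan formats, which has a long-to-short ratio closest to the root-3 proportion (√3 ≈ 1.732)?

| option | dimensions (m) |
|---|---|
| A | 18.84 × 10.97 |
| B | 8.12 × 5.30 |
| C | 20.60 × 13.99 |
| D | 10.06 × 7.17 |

Ratios (long/short): A ≈ 1.717; B ≈ 1.532; C ≈ 1.472; D ≈ 1.403.
root-3 ≈ 1.732; option A is nearest (Δ 0.015).

A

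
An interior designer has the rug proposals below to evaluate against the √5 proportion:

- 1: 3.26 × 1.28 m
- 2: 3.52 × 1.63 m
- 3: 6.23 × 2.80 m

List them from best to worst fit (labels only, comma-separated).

1: 3.26/1.28 ≈ 2.547 → |2.547 − 2.236| = 0.311
2: 3.52/1.63 ≈ 2.160 → |2.160 − 2.236| = 0.076
3: 6.23/2.80 ≈ 2.225 → |2.225 − 2.236| = 0.011

3, 2, 1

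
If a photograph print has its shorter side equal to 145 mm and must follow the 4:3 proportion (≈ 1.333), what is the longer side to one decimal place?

193.3 mm

4:3 ≈ 1.33333.
Longer side = 145 × 1.33333 ≈ 193.333 → 193.3 mm.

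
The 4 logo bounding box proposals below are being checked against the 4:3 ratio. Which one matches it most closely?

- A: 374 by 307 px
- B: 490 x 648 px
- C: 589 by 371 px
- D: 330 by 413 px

Ratios (long/short): A ≈ 1.218; B ≈ 1.322; C ≈ 1.588; D ≈ 1.252.
4:3 ≈ 1.333; option B is nearest (Δ 0.011).

B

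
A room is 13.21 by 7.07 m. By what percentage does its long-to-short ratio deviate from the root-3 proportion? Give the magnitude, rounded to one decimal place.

7.9%

Ratio = 13.21 / 7.07 ≈ 1.8685.
Ideal root-3 ≈ 1.7321. |1.8685 − 1.7321| / 1.7321 ≈ 7.87% → 7.9%.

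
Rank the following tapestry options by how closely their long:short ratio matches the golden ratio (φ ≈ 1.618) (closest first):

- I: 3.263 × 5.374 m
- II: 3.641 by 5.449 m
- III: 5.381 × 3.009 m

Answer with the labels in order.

Ratios: I = 5.374 / 3.263 ≈ 1.647; II = 5.449 / 3.641 ≈ 1.497; III = 5.381 / 3.009 ≈ 1.788.
|Δ from 1.618|: I 0.029; II 0.121; III 0.170.

I, II, III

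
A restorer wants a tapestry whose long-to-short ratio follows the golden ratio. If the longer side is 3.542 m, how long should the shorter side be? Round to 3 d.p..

2.189 m

golden ratio ≈ 1.61803.
Shorter side = 3.542 ÷ 1.61803 ≈ 2.18908 → 2.189 m.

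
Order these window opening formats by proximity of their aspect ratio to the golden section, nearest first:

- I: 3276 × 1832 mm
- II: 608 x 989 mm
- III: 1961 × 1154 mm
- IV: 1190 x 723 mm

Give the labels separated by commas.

Ratios: I = 3276 / 1832 ≈ 1.788; II = 989 / 608 ≈ 1.627; III = 1961 / 1154 ≈ 1.699; IV = 1190 / 723 ≈ 1.646.
|Δ from 1.618|: I 0.170; II 0.009; III 0.081; IV 0.028.

II, IV, III, I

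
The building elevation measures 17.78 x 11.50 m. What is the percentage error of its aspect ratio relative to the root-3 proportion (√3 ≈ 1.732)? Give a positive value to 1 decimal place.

Ratio = 17.78 / 11.50 ≈ 1.5461.
Ideal root-3 ≈ 1.7321. |1.5461 − 1.7321| / 1.7321 ≈ 10.74% → 10.7%.

10.7%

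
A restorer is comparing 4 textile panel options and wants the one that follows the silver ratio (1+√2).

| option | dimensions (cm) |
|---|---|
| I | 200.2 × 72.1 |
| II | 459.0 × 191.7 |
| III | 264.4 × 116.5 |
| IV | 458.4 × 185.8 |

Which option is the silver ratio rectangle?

II

Ratios (long/short): I ≈ 2.777; II ≈ 2.394; III ≈ 2.270; IV ≈ 2.467.
silver ratio ≈ 2.414; option II is nearest (Δ 0.020).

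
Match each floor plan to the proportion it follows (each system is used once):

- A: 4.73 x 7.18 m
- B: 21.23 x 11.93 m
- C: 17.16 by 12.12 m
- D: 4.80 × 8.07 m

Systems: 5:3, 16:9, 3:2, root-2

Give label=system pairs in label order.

Ratios: A ≈ 1.518; B ≈ 1.780; C ≈ 1.416; D ≈ 1.681.
Targets: 5:3 ≈ 1.667; 16:9 ≈ 1.778; 3:2 ≈ 1.500; root-2 ≈ 1.414.

A=3:2, B=16:9, C=root-2, D=5:3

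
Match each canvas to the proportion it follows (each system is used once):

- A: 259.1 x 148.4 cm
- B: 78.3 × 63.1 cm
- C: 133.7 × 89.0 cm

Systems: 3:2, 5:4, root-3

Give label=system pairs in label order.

A=root-3, B=5:4, C=3:2

A = 259.1/148.4 ≈ 1.746 → root-3 (1.732)
B = 78.3/63.1 ≈ 1.241 → 5:4 (1.250)
C = 133.7/89.0 ≈ 1.502 → 3:2 (1.500)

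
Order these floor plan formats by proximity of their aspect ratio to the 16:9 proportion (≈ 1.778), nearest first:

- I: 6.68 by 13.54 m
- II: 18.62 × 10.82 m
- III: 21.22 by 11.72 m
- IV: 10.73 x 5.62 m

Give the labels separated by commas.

III, II, IV, I

I: 13.54/6.68 ≈ 2.027 → |2.027 − 1.778| = 0.249
II: 18.62/10.82 ≈ 1.721 → |1.721 − 1.778| = 0.057
III: 21.22/11.72 ≈ 1.811 → |1.811 − 1.778| = 0.033
IV: 10.73/5.62 ≈ 1.909 → |1.909 − 1.778| = 0.131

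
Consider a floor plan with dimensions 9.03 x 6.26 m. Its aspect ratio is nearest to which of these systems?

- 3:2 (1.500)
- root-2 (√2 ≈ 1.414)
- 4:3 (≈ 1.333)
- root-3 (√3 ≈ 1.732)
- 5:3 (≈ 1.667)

Ratio = 9.03 / 6.26 ≈ 1.442.
Distances: 3:2 1.500 (Δ 0.058); root-2 1.414 (Δ 0.028); 4:3 1.333 (Δ 0.109); root-3 1.732 (Δ 0.290); 5:3 1.667 (Δ 0.225).

root-2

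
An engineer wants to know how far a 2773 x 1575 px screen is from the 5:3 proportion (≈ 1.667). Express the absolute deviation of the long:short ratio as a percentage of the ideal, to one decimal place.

5.6%

Ratio = 2773 / 1575 ≈ 1.7606.
Ideal 5:3 ≈ 1.6667. |1.7606 − 1.6667| / 1.6667 ≈ 5.63% → 5.6%.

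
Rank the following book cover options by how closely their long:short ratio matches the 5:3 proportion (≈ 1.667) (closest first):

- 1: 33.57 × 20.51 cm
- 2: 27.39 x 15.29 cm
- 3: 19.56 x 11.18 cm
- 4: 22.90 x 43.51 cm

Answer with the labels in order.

Ratios: 1 = 33.57 / 20.51 ≈ 1.637; 2 = 27.39 / 15.29 ≈ 1.791; 3 = 19.56 / 11.18 ≈ 1.750; 4 = 43.51 / 22.90 ≈ 1.900.
|Δ from 1.667|: 1 0.030; 2 0.124; 3 0.083; 4 0.233.

1, 3, 2, 4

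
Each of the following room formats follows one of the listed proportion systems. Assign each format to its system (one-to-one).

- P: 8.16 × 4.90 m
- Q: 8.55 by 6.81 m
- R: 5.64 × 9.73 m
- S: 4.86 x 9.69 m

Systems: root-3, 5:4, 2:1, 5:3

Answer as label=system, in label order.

Ratios: P ≈ 1.665; Q ≈ 1.256; R ≈ 1.725; S ≈ 1.994.
Targets: root-3 ≈ 1.732; 5:4 ≈ 1.250; 2:1 ≈ 2.000; 5:3 ≈ 1.667.

P=5:3, Q=5:4, R=root-3, S=2:1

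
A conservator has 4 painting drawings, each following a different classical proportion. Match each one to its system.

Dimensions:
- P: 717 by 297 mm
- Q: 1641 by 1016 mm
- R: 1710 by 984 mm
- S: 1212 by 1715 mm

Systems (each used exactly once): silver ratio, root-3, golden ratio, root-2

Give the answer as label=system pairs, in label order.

Ratios: P ≈ 2.414; Q ≈ 1.615; R ≈ 1.738; S ≈ 1.415.
Targets: silver ratio ≈ 2.414; root-3 ≈ 1.732; golden ratio ≈ 1.618; root-2 ≈ 1.414.

P=silver ratio, Q=golden ratio, R=root-3, S=root-2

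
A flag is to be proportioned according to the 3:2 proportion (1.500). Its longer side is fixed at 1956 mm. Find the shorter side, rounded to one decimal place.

3:2 = 1.50000.
Shorter side = 1956 ÷ 1.50000 ≈ 1304.000 → 1304.0 mm.

1304.0 mm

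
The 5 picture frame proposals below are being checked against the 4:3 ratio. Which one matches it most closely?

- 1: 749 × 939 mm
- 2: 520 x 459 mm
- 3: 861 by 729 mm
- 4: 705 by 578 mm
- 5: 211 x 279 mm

5

Ratios (long/short): 1 ≈ 1.254; 2 ≈ 1.133; 3 ≈ 1.181; 4 ≈ 1.220; 5 ≈ 1.322.
4:3 ≈ 1.333; option 5 is nearest (Δ 0.011).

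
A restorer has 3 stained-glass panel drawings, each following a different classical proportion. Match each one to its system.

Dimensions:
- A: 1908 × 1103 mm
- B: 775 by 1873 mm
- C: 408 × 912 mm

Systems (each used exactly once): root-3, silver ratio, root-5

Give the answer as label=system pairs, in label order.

A=root-3, B=silver ratio, C=root-5

Ratios: A ≈ 1.730; B ≈ 2.417; C ≈ 2.235.
Targets: root-3 ≈ 1.732; silver ratio ≈ 2.414; root-5 ≈ 2.236.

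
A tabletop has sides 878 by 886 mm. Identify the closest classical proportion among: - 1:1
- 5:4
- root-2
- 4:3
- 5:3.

886/878 ≈ 1.009. Nearest candidates are 1:1 (1.000, off by 0.009) and 5:4 (1.250, off by 0.241).

1:1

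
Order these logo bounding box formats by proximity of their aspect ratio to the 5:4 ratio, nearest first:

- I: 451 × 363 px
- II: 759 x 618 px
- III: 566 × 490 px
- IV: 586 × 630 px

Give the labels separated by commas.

I: 451/363 ≈ 1.242 → |1.242 − 1.250| = 0.008
II: 759/618 ≈ 1.228 → |1.228 − 1.250| = 0.022
III: 566/490 ≈ 1.155 → |1.155 − 1.250| = 0.095
IV: 630/586 ≈ 1.075 → |1.075 − 1.250| = 0.175

I, II, III, IV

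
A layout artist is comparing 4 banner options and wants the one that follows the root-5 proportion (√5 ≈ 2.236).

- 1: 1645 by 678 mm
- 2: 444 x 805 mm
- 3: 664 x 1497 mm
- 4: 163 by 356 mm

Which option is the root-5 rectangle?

Target root-5 ≈ 2.236.
1: 2.426 (Δ0.190)  2: 1.813 (Δ0.423)  3: 2.255 (Δ0.019)  4: 2.184 (Δ0.052)

3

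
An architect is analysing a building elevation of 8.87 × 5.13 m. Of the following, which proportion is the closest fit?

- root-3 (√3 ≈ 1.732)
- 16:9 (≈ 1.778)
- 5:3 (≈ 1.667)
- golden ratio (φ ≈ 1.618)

root-3

Ratio = 8.87 / 5.13 ≈ 1.729.
Distances: root-3 1.732 (Δ 0.003); 16:9 1.778 (Δ 0.049); 5:3 1.667 (Δ 0.062); golden ratio 1.618 (Δ 0.111).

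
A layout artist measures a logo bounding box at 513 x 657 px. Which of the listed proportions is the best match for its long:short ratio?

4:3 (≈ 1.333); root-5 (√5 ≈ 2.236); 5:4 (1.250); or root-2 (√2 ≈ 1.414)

5:4

657/513 ≈ 1.281. Nearest candidates are 5:4 (1.250, off by 0.031) and 4:3 (1.333, off by 0.052).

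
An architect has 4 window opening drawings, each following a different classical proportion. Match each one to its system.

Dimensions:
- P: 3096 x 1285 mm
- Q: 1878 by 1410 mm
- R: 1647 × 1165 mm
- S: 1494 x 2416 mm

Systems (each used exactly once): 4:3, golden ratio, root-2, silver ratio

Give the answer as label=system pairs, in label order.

P=silver ratio, Q=4:3, R=root-2, S=golden ratio

P = 3096/1285 ≈ 2.409 → silver ratio (2.414)
Q = 1878/1410 ≈ 1.332 → 4:3 (1.333)
R = 1647/1165 ≈ 1.414 → root-2 (1.414)
S = 2416/1494 ≈ 1.617 → golden ratio (1.618)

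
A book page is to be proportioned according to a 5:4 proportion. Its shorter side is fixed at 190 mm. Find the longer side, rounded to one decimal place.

5:4 = 1.25000.
Longer side = 190 × 1.25000 ≈ 237.500 → 237.5 mm.

237.5 mm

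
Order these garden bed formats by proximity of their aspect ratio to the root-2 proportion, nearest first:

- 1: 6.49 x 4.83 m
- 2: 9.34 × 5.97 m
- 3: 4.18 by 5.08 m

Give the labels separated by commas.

1, 2, 3

Ratios: 1 = 6.49 / 4.83 ≈ 1.344; 2 = 9.34 / 5.97 ≈ 1.564; 3 = 5.08 / 4.18 ≈ 1.215.
|Δ from 1.414|: 1 0.070; 2 0.150; 3 0.199.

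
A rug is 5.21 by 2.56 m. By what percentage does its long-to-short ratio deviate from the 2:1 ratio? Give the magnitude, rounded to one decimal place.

1.8%

Ratio = 5.21 / 2.56 ≈ 2.0352.
Ideal 2:1 = 2.0000. |2.0352 − 2.0000| / 2.0000 ≈ 1.76% → 1.8%.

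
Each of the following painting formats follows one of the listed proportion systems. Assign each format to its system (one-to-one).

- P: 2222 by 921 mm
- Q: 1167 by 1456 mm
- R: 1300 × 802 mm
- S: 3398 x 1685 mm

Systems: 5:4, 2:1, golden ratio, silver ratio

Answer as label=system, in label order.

P = 2222/921 ≈ 2.413 → silver ratio (2.414)
Q = 1456/1167 ≈ 1.248 → 5:4 (1.250)
R = 1300/802 ≈ 1.621 → golden ratio (1.618)
S = 3398/1685 ≈ 2.017 → 2:1 (2.000)

P=silver ratio, Q=5:4, R=golden ratio, S=2:1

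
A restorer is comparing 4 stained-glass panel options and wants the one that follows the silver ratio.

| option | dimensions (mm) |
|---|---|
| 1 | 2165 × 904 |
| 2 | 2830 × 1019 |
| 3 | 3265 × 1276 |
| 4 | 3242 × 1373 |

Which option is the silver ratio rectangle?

1

Ratios (long/short): 1 ≈ 2.395; 2 ≈ 2.777; 3 ≈ 2.559; 4 ≈ 2.361.
silver ratio ≈ 2.414; option 1 is nearest (Δ 0.019).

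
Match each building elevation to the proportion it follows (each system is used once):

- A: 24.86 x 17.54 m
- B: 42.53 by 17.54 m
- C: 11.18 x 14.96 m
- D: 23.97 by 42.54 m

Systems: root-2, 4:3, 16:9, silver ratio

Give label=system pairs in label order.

Ratios: A ≈ 1.417; B ≈ 2.425; C ≈ 1.338; D ≈ 1.775.
Targets: root-2 ≈ 1.414; 4:3 ≈ 1.333; 16:9 ≈ 1.778; silver ratio ≈ 2.414.

A=root-2, B=silver ratio, C=4:3, D=16:9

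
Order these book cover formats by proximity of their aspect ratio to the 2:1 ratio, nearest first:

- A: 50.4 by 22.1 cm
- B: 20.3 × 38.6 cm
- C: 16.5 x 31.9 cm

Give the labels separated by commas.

C, B, A

A: 50.4/22.1 ≈ 2.281 → |2.281 − 2.000| = 0.281
B: 38.6/20.3 ≈ 1.901 → |1.901 − 2.000| = 0.099
C: 31.9/16.5 ≈ 1.933 → |1.933 − 2.000| = 0.067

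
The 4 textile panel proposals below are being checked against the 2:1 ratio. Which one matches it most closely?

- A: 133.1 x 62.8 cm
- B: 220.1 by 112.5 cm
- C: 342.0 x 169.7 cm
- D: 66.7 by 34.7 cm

C

Ratios (long/short): A ≈ 2.119; B ≈ 1.956; C ≈ 2.015; D ≈ 1.922.
2:1 ≈ 2.000; option C is nearest (Δ 0.015).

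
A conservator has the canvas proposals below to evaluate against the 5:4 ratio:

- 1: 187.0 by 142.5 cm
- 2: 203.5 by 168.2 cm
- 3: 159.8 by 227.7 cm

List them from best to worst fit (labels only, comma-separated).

2, 1, 3

Ratios: 1 = 187.0 / 142.5 ≈ 1.312; 2 = 203.5 / 168.2 ≈ 1.210; 3 = 227.7 / 159.8 ≈ 1.425.
|Δ from 1.250|: 1 0.062; 2 0.040; 3 0.175.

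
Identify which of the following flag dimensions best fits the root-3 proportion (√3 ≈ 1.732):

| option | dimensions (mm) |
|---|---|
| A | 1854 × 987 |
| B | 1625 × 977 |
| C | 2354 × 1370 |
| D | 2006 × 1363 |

C

Ratios (long/short): A ≈ 1.878; B ≈ 1.663; C ≈ 1.718; D ≈ 1.472.
root-3 ≈ 1.732; option C is nearest (Δ 0.014).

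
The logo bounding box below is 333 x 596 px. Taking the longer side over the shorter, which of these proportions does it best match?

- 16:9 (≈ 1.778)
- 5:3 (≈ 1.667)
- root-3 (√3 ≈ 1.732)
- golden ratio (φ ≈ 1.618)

16:9

596/333 ≈ 1.790. Nearest candidates are 16:9 (1.778, off by 0.012) and root-3 (1.732, off by 0.058).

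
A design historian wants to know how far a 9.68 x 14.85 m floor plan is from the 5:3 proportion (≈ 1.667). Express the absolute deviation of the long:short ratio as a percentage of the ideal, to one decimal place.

Ratio = 14.85 / 9.68 ≈ 1.5341.
Ideal 5:3 ≈ 1.6667. |1.5341 − 1.6667| / 1.6667 ≈ 7.96% → 8.0%.

8.0%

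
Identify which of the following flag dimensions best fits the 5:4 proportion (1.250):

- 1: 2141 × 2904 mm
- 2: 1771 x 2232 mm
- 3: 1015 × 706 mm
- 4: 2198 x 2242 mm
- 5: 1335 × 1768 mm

2

Ratios (long/short): 1 ≈ 1.356; 2 ≈ 1.260; 3 ≈ 1.438; 4 ≈ 1.020; 5 ≈ 1.324.
5:4 ≈ 1.250; option 2 is nearest (Δ 0.010).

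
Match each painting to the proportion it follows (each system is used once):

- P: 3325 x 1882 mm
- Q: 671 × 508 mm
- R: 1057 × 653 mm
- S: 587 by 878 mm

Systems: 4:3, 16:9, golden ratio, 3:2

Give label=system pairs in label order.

Ratios: P ≈ 1.767; Q ≈ 1.321; R ≈ 1.619; S ≈ 1.496.
Targets: 4:3 ≈ 1.333; 16:9 ≈ 1.778; golden ratio ≈ 1.618; 3:2 ≈ 1.500.

P=16:9, Q=4:3, R=golden ratio, S=3:2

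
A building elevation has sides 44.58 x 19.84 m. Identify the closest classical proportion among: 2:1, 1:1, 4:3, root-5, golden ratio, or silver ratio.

root-5

Ratio = 44.58 / 19.84 ≈ 2.247.
Distances: 2:1 2.000 (Δ 0.247); 1:1 1.000 (Δ 1.247); 4:3 1.333 (Δ 0.914); root-5 2.236 (Δ 0.011); golden ratio 1.618 (Δ 0.629); silver ratio 2.414 (Δ 0.167).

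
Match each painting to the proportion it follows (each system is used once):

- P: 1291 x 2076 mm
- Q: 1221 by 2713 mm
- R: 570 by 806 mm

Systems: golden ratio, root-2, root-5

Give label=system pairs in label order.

Ratios: P ≈ 1.608; Q ≈ 2.222; R ≈ 1.414.
Targets: golden ratio ≈ 1.618; root-2 ≈ 1.414; root-5 ≈ 2.236.

P=golden ratio, Q=root-5, R=root-2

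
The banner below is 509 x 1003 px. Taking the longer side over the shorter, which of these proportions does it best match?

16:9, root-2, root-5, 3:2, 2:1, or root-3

2:1

1003/509 ≈ 1.971. Nearest candidates are 2:1 (2.000, off by 0.029) and 16:9 (1.778, off by 0.193).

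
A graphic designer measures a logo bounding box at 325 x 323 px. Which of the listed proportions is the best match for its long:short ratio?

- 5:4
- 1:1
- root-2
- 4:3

1:1

Ratio = 325 / 323 ≈ 1.006.
Distances: 5:4 1.250 (Δ 0.244); 1:1 1.000 (Δ 0.006); root-2 1.414 (Δ 0.408); 4:3 1.333 (Δ 0.327).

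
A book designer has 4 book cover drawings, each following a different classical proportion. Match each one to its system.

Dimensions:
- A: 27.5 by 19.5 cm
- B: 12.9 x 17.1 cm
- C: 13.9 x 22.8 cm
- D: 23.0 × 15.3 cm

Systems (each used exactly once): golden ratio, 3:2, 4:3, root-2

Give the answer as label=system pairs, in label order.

A=root-2, B=4:3, C=golden ratio, D=3:2

Ratios: A ≈ 1.410; B ≈ 1.326; C ≈ 1.640; D ≈ 1.503.
Targets: golden ratio ≈ 1.618; 3:2 ≈ 1.500; 4:3 ≈ 1.333; root-2 ≈ 1.414.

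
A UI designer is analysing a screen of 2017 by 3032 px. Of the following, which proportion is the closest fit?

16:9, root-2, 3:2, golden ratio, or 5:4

3032/2017 ≈ 1.503. Nearest candidates are 3:2 (1.500, off by 0.003) and root-2 (1.414, off by 0.089).

3:2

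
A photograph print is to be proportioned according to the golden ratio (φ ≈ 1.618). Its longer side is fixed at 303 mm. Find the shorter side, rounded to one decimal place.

187.3 mm

golden ratio ≈ 1.61803.
Shorter side = 303 ÷ 1.61803 ≈ 187.265 → 187.3 mm.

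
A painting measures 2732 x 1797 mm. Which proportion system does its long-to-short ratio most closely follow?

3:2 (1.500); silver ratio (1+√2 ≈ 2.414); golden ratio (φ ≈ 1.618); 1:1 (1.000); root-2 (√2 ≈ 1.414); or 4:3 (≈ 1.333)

3:2

2732/1797 ≈ 1.520. Nearest candidates are 3:2 (1.500, off by 0.020) and golden ratio (1.618, off by 0.098).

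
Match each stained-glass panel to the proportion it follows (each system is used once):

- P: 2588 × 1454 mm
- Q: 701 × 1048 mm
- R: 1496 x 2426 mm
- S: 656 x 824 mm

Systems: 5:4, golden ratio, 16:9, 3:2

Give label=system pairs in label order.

P=16:9, Q=3:2, R=golden ratio, S=5:4

P = 2588/1454 ≈ 1.780 → 16:9 (1.778)
Q = 1048/701 ≈ 1.495 → 3:2 (1.500)
R = 2426/1496 ≈ 1.622 → golden ratio (1.618)
S = 824/656 ≈ 1.256 → 5:4 (1.250)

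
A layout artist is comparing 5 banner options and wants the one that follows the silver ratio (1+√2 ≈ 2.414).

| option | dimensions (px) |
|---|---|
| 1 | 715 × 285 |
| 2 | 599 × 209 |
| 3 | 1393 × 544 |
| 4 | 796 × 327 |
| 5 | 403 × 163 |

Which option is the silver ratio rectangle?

4

Ratios (long/short): 1 ≈ 2.509; 2 ≈ 2.866; 3 ≈ 2.561; 4 ≈ 2.434; 5 ≈ 2.472.
silver ratio ≈ 2.414; option 4 is nearest (Δ 0.020).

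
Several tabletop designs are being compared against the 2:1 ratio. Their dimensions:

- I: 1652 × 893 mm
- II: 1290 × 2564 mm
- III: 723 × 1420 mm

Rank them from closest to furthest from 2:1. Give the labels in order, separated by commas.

I: 1652/893 ≈ 1.850 → |1.850 − 2.000| = 0.150
II: 2564/1290 ≈ 1.988 → |1.988 − 2.000| = 0.012
III: 1420/723 ≈ 1.964 → |1.964 − 2.000| = 0.036

II, III, I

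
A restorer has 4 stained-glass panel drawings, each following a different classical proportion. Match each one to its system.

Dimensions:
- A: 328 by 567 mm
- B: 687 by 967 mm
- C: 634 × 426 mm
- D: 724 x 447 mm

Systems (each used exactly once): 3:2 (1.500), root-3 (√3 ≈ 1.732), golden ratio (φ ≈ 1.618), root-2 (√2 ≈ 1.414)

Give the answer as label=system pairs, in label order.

A = 567/328 ≈ 1.729 → root-3 (1.732)
B = 967/687 ≈ 1.408 → root-2 (1.414)
C = 634/426 ≈ 1.488 → 3:2 (1.500)
D = 724/447 ≈ 1.620 → golden ratio (1.618)

A=root-3, B=root-2, C=3:2, D=golden ratio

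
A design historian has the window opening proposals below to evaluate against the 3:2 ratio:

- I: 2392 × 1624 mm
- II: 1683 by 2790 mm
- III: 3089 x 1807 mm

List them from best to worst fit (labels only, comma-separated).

I: 2392/1624 ≈ 1.473 → |1.473 − 1.500| = 0.027
II: 2790/1683 ≈ 1.658 → |1.658 − 1.500| = 0.158
III: 3089/1807 ≈ 1.709 → |1.709 − 1.500| = 0.209

I, II, III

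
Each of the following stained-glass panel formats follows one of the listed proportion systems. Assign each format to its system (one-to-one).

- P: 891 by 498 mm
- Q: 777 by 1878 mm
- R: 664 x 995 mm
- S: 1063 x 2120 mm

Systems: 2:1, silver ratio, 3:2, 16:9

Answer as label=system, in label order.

P=16:9, Q=silver ratio, R=3:2, S=2:1

Ratios: P ≈ 1.789; Q ≈ 2.417; R ≈ 1.498; S ≈ 1.994.
Targets: 2:1 ≈ 2.000; silver ratio ≈ 2.414; 3:2 ≈ 1.500; 16:9 ≈ 1.778.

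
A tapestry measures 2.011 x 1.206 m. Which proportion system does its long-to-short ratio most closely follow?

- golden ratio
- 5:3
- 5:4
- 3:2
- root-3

2.011/1.206 ≈ 1.667. Nearest candidates are 5:3 (1.667, off by 0.000) and golden ratio (1.618, off by 0.049).

5:3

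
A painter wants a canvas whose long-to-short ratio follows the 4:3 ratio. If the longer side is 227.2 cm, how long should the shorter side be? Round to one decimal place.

4:3 ≈ 1.33333.
Shorter side = 227.2 ÷ 1.33333 ≈ 170.400 → 170.4 cm.

170.4 cm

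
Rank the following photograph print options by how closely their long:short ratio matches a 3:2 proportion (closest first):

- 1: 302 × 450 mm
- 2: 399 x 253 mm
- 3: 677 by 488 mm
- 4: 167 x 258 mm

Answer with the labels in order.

1, 4, 2, 3

Ratios: 1 = 450 / 302 ≈ 1.490; 2 = 399 / 253 ≈ 1.577; 3 = 677 / 488 ≈ 1.387; 4 = 258 / 167 ≈ 1.545.
|Δ from 1.500|: 1 0.010; 2 0.077; 3 0.113; 4 0.045.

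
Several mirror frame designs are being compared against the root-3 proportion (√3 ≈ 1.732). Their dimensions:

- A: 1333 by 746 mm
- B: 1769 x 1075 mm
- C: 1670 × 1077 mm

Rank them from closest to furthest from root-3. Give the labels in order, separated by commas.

A, B, C

A: 1333/746 ≈ 1.787 → |1.787 − 1.732| = 0.055
B: 1769/1075 ≈ 1.646 → |1.646 − 1.732| = 0.086
C: 1670/1077 ≈ 1.551 → |1.551 − 1.732| = 0.181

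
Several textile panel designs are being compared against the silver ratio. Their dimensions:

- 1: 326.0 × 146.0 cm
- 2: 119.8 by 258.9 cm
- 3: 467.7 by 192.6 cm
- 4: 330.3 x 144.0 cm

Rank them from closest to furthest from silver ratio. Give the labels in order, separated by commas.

Ratios: 1 = 326.0 / 146.0 ≈ 2.233; 2 = 258.9 / 119.8 ≈ 2.161; 3 = 467.7 / 192.6 ≈ 2.428; 4 = 330.3 / 144.0 ≈ 2.294.
|Δ from 2.414|: 1 0.181; 2 0.253; 3 0.014; 4 0.120.

3, 4, 1, 2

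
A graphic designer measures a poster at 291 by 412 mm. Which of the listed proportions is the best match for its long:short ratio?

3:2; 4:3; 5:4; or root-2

412/291 ≈ 1.416. Nearest candidates are root-2 (1.414, off by 0.002) and 4:3 (1.333, off by 0.083).

root-2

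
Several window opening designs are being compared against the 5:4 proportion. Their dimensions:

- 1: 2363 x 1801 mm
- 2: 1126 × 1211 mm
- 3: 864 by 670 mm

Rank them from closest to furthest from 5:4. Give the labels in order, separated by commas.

3, 1, 2

1: 2363/1801 ≈ 1.312 → |1.312 − 1.250| = 0.062
2: 1211/1126 ≈ 1.075 → |1.075 − 1.250| = 0.175
3: 864/670 ≈ 1.290 → |1.290 − 1.250| = 0.040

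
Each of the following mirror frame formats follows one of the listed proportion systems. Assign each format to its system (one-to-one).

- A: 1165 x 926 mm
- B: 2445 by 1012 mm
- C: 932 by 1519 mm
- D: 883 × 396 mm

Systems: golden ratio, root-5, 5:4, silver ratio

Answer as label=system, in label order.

A = 1165/926 ≈ 1.258 → 5:4 (1.250)
B = 2445/1012 ≈ 2.416 → silver ratio (2.414)
C = 1519/932 ≈ 1.630 → golden ratio (1.618)
D = 883/396 ≈ 2.230 → root-5 (2.236)

A=5:4, B=silver ratio, C=golden ratio, D=root-5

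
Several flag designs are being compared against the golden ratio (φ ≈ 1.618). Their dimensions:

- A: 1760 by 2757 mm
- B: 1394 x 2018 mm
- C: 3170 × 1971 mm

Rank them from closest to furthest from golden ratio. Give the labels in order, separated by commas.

C, A, B

Ratios: A = 2757 / 1760 ≈ 1.566; B = 2018 / 1394 ≈ 1.448; C = 3170 / 1971 ≈ 1.608.
|Δ from 1.618|: A 0.052; B 0.170; C 0.010.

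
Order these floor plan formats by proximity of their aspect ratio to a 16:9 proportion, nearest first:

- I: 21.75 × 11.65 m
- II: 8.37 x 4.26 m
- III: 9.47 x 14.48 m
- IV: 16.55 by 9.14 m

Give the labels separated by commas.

IV, I, II, III

I: 21.75/11.65 ≈ 1.867 → |1.867 − 1.778| = 0.089
II: 8.37/4.26 ≈ 1.965 → |1.965 − 1.778| = 0.187
III: 14.48/9.47 ≈ 1.529 → |1.529 − 1.778| = 0.249
IV: 16.55/9.14 ≈ 1.811 → |1.811 − 1.778| = 0.033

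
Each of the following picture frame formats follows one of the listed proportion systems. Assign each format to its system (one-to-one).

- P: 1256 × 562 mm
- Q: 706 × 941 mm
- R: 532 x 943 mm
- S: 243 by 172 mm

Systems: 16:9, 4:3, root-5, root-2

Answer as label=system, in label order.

P = 1256/562 ≈ 2.235 → root-5 (2.236)
Q = 941/706 ≈ 1.333 → 4:3 (1.333)
R = 943/532 ≈ 1.773 → 16:9 (1.778)
S = 243/172 ≈ 1.413 → root-2 (1.414)

P=root-5, Q=4:3, R=16:9, S=root-2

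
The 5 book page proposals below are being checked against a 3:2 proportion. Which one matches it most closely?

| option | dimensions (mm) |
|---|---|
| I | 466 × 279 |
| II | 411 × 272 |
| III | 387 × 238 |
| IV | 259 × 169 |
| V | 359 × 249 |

II

Target 3:2 ≈ 1.500.
I: 1.670 (Δ0.170)  II: 1.511 (Δ0.011)  III: 1.626 (Δ0.126)  IV: 1.533 (Δ0.033)  V: 1.442 (Δ0.058)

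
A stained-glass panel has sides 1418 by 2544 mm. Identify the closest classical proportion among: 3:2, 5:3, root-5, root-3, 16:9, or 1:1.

2544/1418 ≈ 1.794. Nearest candidates are 16:9 (1.778, off by 0.016) and root-3 (1.732, off by 0.062).

16:9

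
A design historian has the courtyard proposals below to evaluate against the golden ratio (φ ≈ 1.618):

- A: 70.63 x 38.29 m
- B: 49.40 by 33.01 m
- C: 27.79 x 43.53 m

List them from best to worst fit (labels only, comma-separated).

A: 70.63/38.29 ≈ 1.845 → |1.845 − 1.618| = 0.227
B: 49.40/33.01 ≈ 1.497 → |1.497 − 1.618| = 0.121
C: 43.53/27.79 ≈ 1.566 → |1.566 − 1.618| = 0.052

C, B, A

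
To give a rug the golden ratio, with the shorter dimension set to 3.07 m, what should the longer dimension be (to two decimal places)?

golden ratio ≈ 1.61803.
Longer side = 3.07 × 1.61803 ≈ 4.9674 → 4.97 m.

4.97 m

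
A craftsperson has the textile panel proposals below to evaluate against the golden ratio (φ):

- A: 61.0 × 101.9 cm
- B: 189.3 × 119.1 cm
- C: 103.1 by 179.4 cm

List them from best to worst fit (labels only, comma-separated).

Ratios: A = 101.9 / 61.0 ≈ 1.670; B = 189.3 / 119.1 ≈ 1.589; C = 179.4 / 103.1 ≈ 1.740.
|Δ from 1.618|: A 0.052; B 0.029; C 0.122.

B, A, C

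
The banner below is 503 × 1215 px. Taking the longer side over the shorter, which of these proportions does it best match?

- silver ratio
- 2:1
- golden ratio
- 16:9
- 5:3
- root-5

silver ratio

1215/503 ≈ 2.416. Nearest candidates are silver ratio (2.414, off by 0.002) and root-5 (2.236, off by 0.180).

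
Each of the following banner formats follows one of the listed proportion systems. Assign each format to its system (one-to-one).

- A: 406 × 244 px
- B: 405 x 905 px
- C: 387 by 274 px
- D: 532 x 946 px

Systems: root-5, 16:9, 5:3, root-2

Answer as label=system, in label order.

A=5:3, B=root-5, C=root-2, D=16:9

A = 406/244 ≈ 1.664 → 5:3 (1.667)
B = 905/405 ≈ 2.235 → root-5 (2.236)
C = 387/274 ≈ 1.412 → root-2 (1.414)
D = 946/532 ≈ 1.778 → 16:9 (1.778)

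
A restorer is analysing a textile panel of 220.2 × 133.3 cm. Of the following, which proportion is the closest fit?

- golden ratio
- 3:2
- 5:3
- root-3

5:3

220.2/133.3 ≈ 1.652. Nearest candidates are 5:3 (1.667, off by 0.015) and golden ratio (1.618, off by 0.034).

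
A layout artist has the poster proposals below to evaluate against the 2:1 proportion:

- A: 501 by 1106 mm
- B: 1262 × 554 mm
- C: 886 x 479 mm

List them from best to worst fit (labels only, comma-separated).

C, A, B

Ratios: A = 1106 / 501 ≈ 2.208; B = 1262 / 554 ≈ 2.278; C = 886 / 479 ≈ 1.850.
|Δ from 2.000|: A 0.208; B 0.278; C 0.150.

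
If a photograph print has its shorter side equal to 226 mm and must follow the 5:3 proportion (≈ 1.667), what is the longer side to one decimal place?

376.7 mm

5:3 ≈ 1.66667.
Longer side = 226 × 1.66667 ≈ 376.667 → 376.7 mm.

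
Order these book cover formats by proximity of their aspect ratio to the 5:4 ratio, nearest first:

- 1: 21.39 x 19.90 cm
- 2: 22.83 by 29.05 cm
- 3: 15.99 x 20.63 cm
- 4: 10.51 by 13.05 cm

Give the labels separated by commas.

4, 2, 3, 1

1: 21.39/19.90 ≈ 1.075 → |1.075 − 1.250| = 0.175
2: 29.05/22.83 ≈ 1.272 → |1.272 − 1.250| = 0.022
3: 20.63/15.99 ≈ 1.290 → |1.290 − 1.250| = 0.040
4: 13.05/10.51 ≈ 1.242 → |1.242 − 1.250| = 0.008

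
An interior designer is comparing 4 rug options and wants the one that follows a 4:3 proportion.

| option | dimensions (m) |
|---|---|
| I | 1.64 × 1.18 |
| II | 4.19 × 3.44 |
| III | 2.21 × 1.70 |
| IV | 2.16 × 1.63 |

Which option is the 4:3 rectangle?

IV

Ratios (long/short): I ≈ 1.390; II ≈ 1.218; III ≈ 1.300; IV ≈ 1.325.
4:3 ≈ 1.333; option IV is nearest (Δ 0.008).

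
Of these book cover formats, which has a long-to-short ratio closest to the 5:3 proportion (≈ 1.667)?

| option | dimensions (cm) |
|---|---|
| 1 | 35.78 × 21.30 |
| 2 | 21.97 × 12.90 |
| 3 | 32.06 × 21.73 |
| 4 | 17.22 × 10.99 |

1

Ratios (long/short): 1 ≈ 1.680; 2 ≈ 1.703; 3 ≈ 1.475; 4 ≈ 1.567.
5:3 ≈ 1.667; option 1 is nearest (Δ 0.013).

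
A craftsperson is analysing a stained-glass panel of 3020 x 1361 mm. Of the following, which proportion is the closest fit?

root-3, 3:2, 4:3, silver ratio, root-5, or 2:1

root-5

3020/1361 ≈ 2.219. Nearest candidates are root-5 (2.236, off by 0.017) and silver ratio (2.414, off by 0.195).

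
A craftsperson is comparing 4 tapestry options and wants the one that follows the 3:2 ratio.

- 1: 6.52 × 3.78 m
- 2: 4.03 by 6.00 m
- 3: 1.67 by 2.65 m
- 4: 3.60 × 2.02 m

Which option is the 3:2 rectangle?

2

Target 3:2 ≈ 1.500.
1: 1.725 (Δ0.225)  2: 1.489 (Δ0.011)  3: 1.587 (Δ0.087)  4: 1.782 (Δ0.282)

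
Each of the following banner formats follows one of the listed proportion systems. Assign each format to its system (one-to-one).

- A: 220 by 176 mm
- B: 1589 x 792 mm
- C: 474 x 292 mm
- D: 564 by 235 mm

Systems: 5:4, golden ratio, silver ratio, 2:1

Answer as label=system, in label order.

A=5:4, B=2:1, C=golden ratio, D=silver ratio

A = 220/176 ≈ 1.250 → 5:4 (1.250)
B = 1589/792 ≈ 2.006 → 2:1 (2.000)
C = 474/292 ≈ 1.623 → golden ratio (1.618)
D = 564/235 ≈ 2.400 → silver ratio (2.414)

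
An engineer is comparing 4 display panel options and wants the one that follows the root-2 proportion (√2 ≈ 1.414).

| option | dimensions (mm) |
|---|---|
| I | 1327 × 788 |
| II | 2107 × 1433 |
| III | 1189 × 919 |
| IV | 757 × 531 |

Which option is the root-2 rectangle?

Target root-2 ≈ 1.414.
I: 1.684 (Δ0.270)  II: 1.470 (Δ0.056)  III: 1.294 (Δ0.120)  IV: 1.426 (Δ0.012)

IV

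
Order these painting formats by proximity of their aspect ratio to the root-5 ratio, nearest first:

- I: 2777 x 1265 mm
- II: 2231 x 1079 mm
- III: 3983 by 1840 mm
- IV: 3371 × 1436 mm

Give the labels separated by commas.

Ratios: I = 2777 / 1265 ≈ 2.195; II = 2231 / 1079 ≈ 2.068; III = 3983 / 1840 ≈ 2.165; IV = 3371 / 1436 ≈ 2.347.
|Δ from 2.236|: I 0.041; II 0.168; III 0.071; IV 0.111.

I, III, IV, II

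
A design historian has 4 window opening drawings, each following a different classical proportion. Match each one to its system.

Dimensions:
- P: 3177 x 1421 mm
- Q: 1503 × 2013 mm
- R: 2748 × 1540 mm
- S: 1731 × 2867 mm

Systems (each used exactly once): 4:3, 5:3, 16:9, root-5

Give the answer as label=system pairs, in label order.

P = 3177/1421 ≈ 2.236 → root-5 (2.236)
Q = 2013/1503 ≈ 1.339 → 4:3 (1.333)
R = 2748/1540 ≈ 1.784 → 16:9 (1.778)
S = 2867/1731 ≈ 1.656 → 5:3 (1.667)

P=root-5, Q=4:3, R=16:9, S=5:3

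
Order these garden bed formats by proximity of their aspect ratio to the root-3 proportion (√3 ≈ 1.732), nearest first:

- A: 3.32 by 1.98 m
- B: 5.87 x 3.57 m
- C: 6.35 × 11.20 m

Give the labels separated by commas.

A: 3.32/1.98 ≈ 1.677 → |1.677 − 1.732| = 0.055
B: 5.87/3.57 ≈ 1.644 → |1.644 − 1.732| = 0.088
C: 11.20/6.35 ≈ 1.764 → |1.764 − 1.732| = 0.032

C, A, B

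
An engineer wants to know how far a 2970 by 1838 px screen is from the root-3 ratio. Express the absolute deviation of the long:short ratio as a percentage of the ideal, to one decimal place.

6.7%

Ratio = 2970 / 1838 ≈ 1.6159.
Ideal root-3 ≈ 1.7321. |1.6159 − 1.7321| / 1.7321 ≈ 6.71% → 6.7%.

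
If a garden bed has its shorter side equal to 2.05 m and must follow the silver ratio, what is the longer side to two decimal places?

4.95 m

silver ratio ≈ 2.41421.
Longer side = 2.05 × 2.41421 ≈ 4.9491 → 4.95 m.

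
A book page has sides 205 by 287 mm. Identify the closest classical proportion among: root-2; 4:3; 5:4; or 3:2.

root-2

287/205 ≈ 1.400. Nearest candidates are root-2 (1.414, off by 0.014) and 4:3 (1.333, off by 0.067).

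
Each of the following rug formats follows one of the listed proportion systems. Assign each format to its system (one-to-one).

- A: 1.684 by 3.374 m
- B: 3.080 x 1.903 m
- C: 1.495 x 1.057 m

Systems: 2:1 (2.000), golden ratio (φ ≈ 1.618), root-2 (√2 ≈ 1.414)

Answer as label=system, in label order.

A = 3.374/1.684 ≈ 2.004 → 2:1 (2.000)
B = 3.080/1.903 ≈ 1.618 → golden ratio (1.618)
C = 1.495/1.057 ≈ 1.414 → root-2 (1.414)

A=2:1, B=golden ratio, C=root-2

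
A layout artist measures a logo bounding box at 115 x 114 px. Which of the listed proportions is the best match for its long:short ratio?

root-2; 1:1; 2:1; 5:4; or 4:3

Ratio = 115 / 114 ≈ 1.009.
Distances: root-2 1.414 (Δ 0.405); 1:1 1.000 (Δ 0.009); 2:1 2.000 (Δ 0.991); 5:4 1.250 (Δ 0.241); 4:3 1.333 (Δ 0.324).

1:1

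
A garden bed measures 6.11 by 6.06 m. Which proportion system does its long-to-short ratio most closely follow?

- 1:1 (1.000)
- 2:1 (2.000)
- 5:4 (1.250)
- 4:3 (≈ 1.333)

Ratio = 6.11 / 6.06 ≈ 1.008.
Distances: 1:1 1.000 (Δ 0.008); 2:1 2.000 (Δ 0.992); 5:4 1.250 (Δ 0.242); 4:3 1.333 (Δ 0.325).

1:1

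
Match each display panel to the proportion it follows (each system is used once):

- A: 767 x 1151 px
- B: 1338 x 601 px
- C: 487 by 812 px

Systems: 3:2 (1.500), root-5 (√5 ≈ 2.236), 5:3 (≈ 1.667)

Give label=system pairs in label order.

A = 1151/767 ≈ 1.501 → 3:2 (1.500)
B = 1338/601 ≈ 2.226 → root-5 (2.236)
C = 812/487 ≈ 1.667 → 5:3 (1.667)

A=3:2, B=root-5, C=5:3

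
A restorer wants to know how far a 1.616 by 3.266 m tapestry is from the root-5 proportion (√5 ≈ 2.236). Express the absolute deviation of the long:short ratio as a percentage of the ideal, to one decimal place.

9.6%

Ratio = 3.266 / 1.616 ≈ 2.0210.
Ideal root-5 ≈ 2.2361. |2.0210 − 2.2361| / 2.2361 ≈ 9.62% → 9.6%.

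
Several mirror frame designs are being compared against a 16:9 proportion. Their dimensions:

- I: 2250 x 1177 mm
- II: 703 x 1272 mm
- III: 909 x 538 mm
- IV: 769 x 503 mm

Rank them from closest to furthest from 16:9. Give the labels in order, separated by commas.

II, III, I, IV

I: 2250/1177 ≈ 1.912 → |1.912 − 1.778| = 0.134
II: 1272/703 ≈ 1.809 → |1.809 − 1.778| = 0.031
III: 909/538 ≈ 1.690 → |1.690 − 1.778| = 0.088
IV: 769/503 ≈ 1.529 → |1.529 − 1.778| = 0.249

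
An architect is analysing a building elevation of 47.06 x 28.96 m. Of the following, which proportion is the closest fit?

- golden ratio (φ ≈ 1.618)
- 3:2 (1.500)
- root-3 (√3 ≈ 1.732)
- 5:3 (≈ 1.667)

golden ratio

47.06/28.96 ≈ 1.625. Nearest candidates are golden ratio (1.618, off by 0.007) and 5:3 (1.667, off by 0.042).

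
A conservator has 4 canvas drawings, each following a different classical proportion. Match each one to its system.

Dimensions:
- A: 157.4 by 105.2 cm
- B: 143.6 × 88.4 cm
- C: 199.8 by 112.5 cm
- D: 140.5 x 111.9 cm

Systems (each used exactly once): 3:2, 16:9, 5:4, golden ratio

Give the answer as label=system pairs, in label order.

Ratios: A ≈ 1.496; B ≈ 1.624; C ≈ 1.776; D ≈ 1.256.
Targets: 3:2 ≈ 1.500; 16:9 ≈ 1.778; 5:4 ≈ 1.250; golden ratio ≈ 1.618.

A=3:2, B=golden ratio, C=16:9, D=5:4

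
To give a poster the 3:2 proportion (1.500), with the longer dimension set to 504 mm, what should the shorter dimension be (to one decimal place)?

3:2 = 1.50000.
Shorter side = 504 ÷ 1.50000 ≈ 336.000 → 336.0 mm.

336.0 mm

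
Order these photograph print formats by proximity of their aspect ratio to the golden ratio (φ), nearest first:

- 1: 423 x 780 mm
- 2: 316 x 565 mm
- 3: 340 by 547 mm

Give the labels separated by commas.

1: 780/423 ≈ 1.844 → |1.844 − 1.618| = 0.226
2: 565/316 ≈ 1.788 → |1.788 − 1.618| = 0.170
3: 547/340 ≈ 1.609 → |1.609 − 1.618| = 0.009

3, 2, 1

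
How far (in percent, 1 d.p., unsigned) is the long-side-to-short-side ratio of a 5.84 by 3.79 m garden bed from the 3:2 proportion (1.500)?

2.7%

Ratio = 5.84 / 3.79 ≈ 1.5409.
Ideal 3:2 = 1.5000. |1.5409 − 1.5000| / 1.5000 ≈ 2.73% → 2.7%.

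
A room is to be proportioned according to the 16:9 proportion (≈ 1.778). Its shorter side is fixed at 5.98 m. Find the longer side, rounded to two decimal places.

16:9 ≈ 1.77778.
Longer side = 5.98 × 1.77778 ≈ 10.6311 → 10.63 m.

10.63 m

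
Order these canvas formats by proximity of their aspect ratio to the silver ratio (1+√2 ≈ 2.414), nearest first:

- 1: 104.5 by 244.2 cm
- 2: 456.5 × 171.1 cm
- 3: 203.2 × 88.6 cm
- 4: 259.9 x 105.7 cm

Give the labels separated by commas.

4, 1, 3, 2

1: 244.2/104.5 ≈ 2.337 → |2.337 − 2.414| = 0.077
2: 456.5/171.1 ≈ 2.668 → |2.668 − 2.414| = 0.254
3: 203.2/88.6 ≈ 2.293 → |2.293 − 2.414| = 0.121
4: 259.9/105.7 ≈ 2.459 → |2.459 − 2.414| = 0.045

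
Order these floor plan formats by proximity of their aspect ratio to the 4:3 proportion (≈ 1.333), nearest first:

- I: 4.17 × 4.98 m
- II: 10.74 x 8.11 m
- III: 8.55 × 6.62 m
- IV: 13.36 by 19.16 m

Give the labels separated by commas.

I: 4.98/4.17 ≈ 1.194 → |1.194 − 1.333| = 0.139
II: 10.74/8.11 ≈ 1.324 → |1.324 − 1.333| = 0.009
III: 8.55/6.62 ≈ 1.292 → |1.292 − 1.333| = 0.041
IV: 19.16/13.36 ≈ 1.434 → |1.434 − 1.333| = 0.101

II, III, IV, I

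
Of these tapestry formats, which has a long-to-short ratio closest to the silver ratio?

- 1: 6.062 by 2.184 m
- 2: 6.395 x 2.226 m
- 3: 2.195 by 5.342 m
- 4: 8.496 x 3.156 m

3

Target silver ratio ≈ 2.414.
1: 2.776 (Δ0.362)  2: 2.873 (Δ0.459)  3: 2.434 (Δ0.020)  4: 2.692 (Δ0.278)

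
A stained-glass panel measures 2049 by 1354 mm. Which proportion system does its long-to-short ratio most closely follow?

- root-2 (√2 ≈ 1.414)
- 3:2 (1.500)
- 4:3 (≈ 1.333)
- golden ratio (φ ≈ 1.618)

2049/1354 ≈ 1.513. Nearest candidates are 3:2 (1.500, off by 0.013) and root-2 (1.414, off by 0.099).

3:2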